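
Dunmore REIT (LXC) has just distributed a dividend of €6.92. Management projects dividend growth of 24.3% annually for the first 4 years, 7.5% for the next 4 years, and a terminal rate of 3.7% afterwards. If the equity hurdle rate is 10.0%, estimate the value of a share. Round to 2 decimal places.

€249.95

Three-stage DDM. Project D₁…D_8; terminal Gordon value at t=8 with g = 0.037; discount at r = 0.1.
D_1 = 8.6016
D_2 = 10.6917
D_3 = 13.2898
D_4 = 16.5193
D_5 = 17.7582
D_6 = 19.0901
D_7 = 20.5218
D_8 = 22.0610
TV_8 = 22.8772/(0.1−0.037) = 363.1305
P₀ = Σ Dₜ/(1+r)ᵗ + TV_8/(1+r)^8 = 249.9513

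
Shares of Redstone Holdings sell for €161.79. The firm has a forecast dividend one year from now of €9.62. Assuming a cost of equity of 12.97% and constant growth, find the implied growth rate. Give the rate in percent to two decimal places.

From P₀ = D₁/(r − g), the implied growth is g = r − D₁/P₀.
g = 0.1297 − 9.62/161.79 = 0.1297 − 0.05946 = 0.07024

7.02%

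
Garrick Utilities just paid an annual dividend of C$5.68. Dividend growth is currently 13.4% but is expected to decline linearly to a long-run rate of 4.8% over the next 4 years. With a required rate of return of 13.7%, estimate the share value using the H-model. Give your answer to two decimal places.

H-model: P₀ = D₀[(1+g_L) + H(g_S−g_L)]/(r−g_L), with H = 4/2 = 2.
P₀ = 5.68 × [(1+0.048) + 2×(0.134−0.048)] / (0.137−0.048)
   = 5.68 × 1.2200 / 0.089 = 77.8607

C$77.86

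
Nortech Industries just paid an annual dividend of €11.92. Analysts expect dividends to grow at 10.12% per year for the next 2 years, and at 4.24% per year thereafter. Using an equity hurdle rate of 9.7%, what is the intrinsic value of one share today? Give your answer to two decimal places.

Two-stage DDM. Project D₁…D_2 at 0.1012, terminal growth 0.0424, discount at r = 0.097.
D_1 = 13.1263
D_2 = 14.4547
Terminal value at t=2: TV = D_3/(r−g) = 15.0676/(0.097−0.0424) = 275.9627
P₀ = 13.1263/(1+0.097)^1 + 14.4547/(1+0.097)^2 + 275.9627/(1+0.097)^2 = 253.2946

€253.29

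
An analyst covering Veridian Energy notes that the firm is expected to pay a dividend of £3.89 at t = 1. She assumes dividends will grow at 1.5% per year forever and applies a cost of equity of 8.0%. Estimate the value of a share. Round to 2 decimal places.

Gordon growth model: P₀ = D₁/(r − g), with D₁ = 3.89 given directly.
P₀ = 3.8900 / (0.08 − 0.015) = 3.8900 / 0.065 = 59.8462

£59.85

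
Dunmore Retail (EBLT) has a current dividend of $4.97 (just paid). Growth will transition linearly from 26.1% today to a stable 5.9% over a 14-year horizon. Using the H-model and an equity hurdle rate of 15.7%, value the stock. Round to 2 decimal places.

$125.42

H-model: P₀ = D₀[(1+g_L) + H(g_S−g_L)]/(r−g_L), with H = 14/2 = 7.
P₀ = 4.97 × [(1+0.059) + 7×(0.261−0.059)] / (0.157−0.059)
   = 4.97 × 2.4730 / 0.098 = 125.4164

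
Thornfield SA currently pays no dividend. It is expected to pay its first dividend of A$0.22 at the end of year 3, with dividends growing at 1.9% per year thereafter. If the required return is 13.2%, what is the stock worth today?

A$1.52

Deferred-dividend DDM. At t=2 the remaining stream is a growing perpetuity with first payment D_3 = 0.22.
V_2 = D_3/(r−g) = 0.22/(0.132−0.019) = 1.9469
P₀ = V_2/(1+r)^2 = 1.9469/(1+0.132)^2 = 1.5193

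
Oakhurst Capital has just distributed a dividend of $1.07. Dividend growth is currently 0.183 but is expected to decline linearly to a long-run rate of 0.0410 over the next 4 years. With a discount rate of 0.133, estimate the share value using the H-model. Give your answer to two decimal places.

H-model: P₀ = D₀[(1+g_L) + H(g_S−g_L)]/(r−g_L), with H = 4/2 = 2.
P₀ = 1.07 × [(1+0.041) + 2×(0.183−0.041)] / (0.133−0.041)
   = 1.07 × 1.3250 / 0.092 = 15.4103

$15.41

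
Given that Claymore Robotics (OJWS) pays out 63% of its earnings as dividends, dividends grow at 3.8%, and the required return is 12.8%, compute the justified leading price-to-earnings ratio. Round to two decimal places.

Justified leading P/E = b/(r−g) = 0.63/(0.128−0.038) = 7.0000

7.00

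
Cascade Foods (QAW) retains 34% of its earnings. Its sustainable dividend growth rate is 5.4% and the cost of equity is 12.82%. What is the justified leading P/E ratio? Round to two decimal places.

Payout ratio b = 1 − 0.34 = 0.66.
Justified leading P/E = b/(r−g) = 0.66/(0.1282−0.054) = 8.8949

8.89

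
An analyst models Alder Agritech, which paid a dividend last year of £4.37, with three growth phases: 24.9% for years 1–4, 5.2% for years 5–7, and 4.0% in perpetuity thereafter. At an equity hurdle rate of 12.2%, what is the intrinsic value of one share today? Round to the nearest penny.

Three-stage DDM. Project D₁…D_7; terminal Gordon value at t=7 with g = 0.04; discount at r = 0.122.
D_1 = 5.4581
D_2 = 6.8172
D_3 = 8.5147
D_4 = 10.6348
D_5 = 11.1879
D_6 = 11.7696
D_7 = 12.3816
TV_7 = 12.8769/(0.122−0.04) = 157.0355
P₀ = Σ Dₜ/(1+r)ᵗ + TV_7/(1+r)^7 = 110.8946

£110.89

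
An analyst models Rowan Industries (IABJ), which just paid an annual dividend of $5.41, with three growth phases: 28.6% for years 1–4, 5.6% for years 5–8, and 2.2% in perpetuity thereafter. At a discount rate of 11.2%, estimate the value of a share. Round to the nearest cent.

Three-stage DDM. Project D₁…D_8; terminal Gordon value at t=8 with g = 0.022; discount at r = 0.112.
D_1 = 6.9573
D_2 = 8.9470
D_3 = 11.5059
D_4 = 14.7966
D_5 = 15.6252
D_6 = 16.5002
D_7 = 17.4242
D_8 = 18.4000
TV_8 = 18.8048/(0.112−0.022) = 208.9417
P₀ = Σ Dₜ/(1+r)ᵗ + TV_8/(1+r)^8 = 154.9799

$154.98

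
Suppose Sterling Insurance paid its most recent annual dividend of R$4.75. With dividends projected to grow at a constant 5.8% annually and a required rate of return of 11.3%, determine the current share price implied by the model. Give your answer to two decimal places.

R$91.37

Gordon growth model: P₀ = D₁/(r − g). D₁ = 4.75 × (1 + 0.058) = 5.0255.
P₀ = 5.0255 / (0.113 − 0.058) = 5.0255 / 0.055 = 91.3727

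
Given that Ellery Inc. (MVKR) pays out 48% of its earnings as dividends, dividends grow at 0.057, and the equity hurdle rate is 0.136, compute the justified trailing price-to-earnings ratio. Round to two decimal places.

6.42

Justified trailing P/E = b(1+g)/(r−g) = 0.48×(1+0.057)/(0.136−0.057) = 6.4223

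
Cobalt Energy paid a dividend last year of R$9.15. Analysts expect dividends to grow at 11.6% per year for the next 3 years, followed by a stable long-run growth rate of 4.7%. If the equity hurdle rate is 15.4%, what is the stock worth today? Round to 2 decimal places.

R$106.66

Two-stage DDM. Project D₁…D_3 at 0.116, terminal growth 0.047, discount at r = 0.154.
D_1 = 10.2114
D_2 = 11.3959
D_3 = 12.7178
Terminal value at t=3: TV = D_4/(r−g) = 13.3156/(0.154−0.047) = 124.4448
P₀ = 10.2114/(1+0.154)^1 + 11.3959/(1+0.154)^2 + 12.7178/(1+0.154)^3 + 124.4448/(1+0.154)^3 = 106.6581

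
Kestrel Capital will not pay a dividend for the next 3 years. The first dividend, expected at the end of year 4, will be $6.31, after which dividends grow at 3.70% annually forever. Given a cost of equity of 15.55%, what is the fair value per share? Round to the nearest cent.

Deferred-dividend DDM. At t=3 the remaining stream is a growing perpetuity with first payment D_4 = 6.31.
V_3 = D_4/(r−g) = 6.31/(0.1555−0.037) = 53.2489
P₀ = V_3/(1+r)^3 = 53.2489/(1+0.1555)^3 = 34.5145

$34.51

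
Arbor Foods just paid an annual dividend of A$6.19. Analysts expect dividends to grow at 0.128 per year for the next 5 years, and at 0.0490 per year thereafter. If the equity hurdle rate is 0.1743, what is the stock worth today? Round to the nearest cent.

Two-stage DDM. Project D₁…D_5 at 0.128, terminal growth 0.049, discount at r = 0.1743.
D_1 = 6.9823
D_2 = 7.8761
D_3 = 8.8842
D_4 = 10.0214
D_5 = 11.3041
Terminal value at t=5: TV = D_6/(r−g) = 11.8580/(0.1743−0.049) = 94.6369
P₀ = 6.9823/(1+0.1743)^1 + 7.8761/(1+0.1743)^2 + 8.8842/(1+0.1743)^3 + 10.0214/(1+0.1743)^4 + 11.3041/(1+0.1743)^5 + 94.6369/(1+0.1743)^5 = 69.8564

A$69.86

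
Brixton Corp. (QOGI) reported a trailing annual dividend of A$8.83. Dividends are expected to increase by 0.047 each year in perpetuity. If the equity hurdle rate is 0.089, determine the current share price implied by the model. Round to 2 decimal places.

Gordon growth model: P₀ = D₁/(r − g). D₁ = 8.83 × (1 + 0.047) = 9.2450.
P₀ = 9.2450 / (0.089 − 0.047) = 9.2450 / 0.042 = 220.1193

A$220.12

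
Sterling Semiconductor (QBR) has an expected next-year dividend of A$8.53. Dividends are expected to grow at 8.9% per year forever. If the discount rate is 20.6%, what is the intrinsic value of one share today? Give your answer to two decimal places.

A$72.91

Gordon growth model: P₀ = D₁/(r − g), with D₁ = 8.53 given directly.
P₀ = 8.5300 / (0.206 − 0.089) = 8.5300 / 0.117 = 72.9060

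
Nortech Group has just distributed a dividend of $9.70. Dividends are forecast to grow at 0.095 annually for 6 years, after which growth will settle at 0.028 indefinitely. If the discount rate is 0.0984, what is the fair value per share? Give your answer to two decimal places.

$196.60

Two-stage DDM. Project D₁…D_6 at 0.095, terminal growth 0.028, discount at r = 0.0984.
D_1 = 10.6215
D_2 = 11.6305
D_3 = 12.7354
D_4 = 13.9453
D_5 = 15.2701
D_6 = 16.7208
Terminal value at t=6: TV = D_7/(r−g) = 17.1890/(0.0984−0.028) = 244.1613
P₀ = 10.6215/(1+0.0984)^1 + 11.6305/(1+0.0984)^2 + 12.7354/(1+0.0984)^3 + 13.9453/(1+0.0984)^4 + 15.2701/(1+0.0984)^5 + 16.7208/(1+0.0984)^6 + 244.1613/(1+0.0984)^6 = 196.6044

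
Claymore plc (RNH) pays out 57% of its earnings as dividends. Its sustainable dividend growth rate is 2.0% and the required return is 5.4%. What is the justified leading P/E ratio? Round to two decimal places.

16.76

Justified leading P/E = b/(r−g) = 0.57/(0.054−0.02) = 16.7647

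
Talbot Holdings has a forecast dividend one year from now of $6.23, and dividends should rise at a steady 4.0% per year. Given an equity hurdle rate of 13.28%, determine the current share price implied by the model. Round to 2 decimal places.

$67.13

Gordon growth model: P₀ = D₁/(r − g), with D₁ = 6.23 given directly.
P₀ = 6.2300 / (0.1328 − 0.04) = 6.2300 / 0.0928 = 67.1336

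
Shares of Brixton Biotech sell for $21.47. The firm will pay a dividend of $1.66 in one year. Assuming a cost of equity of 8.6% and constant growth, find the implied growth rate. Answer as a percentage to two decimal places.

0.87%

From P₀ = D₁/(r − g), the implied growth is g = r − D₁/P₀.
g = 0.086 − 1.66/21.47 = 0.086 − 0.07732 = 0.00868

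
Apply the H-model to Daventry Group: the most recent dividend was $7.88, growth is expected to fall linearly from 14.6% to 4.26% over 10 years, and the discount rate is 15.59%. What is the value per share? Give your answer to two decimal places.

H-model: P₀ = D₀[(1+g_L) + H(g_S−g_L)]/(r−g_L), with H = 10/2 = 5.
P₀ = 7.88 × [(1+0.0426) + 5×(0.146−0.0426)] / (0.1559−0.0426)
   = 7.88 × 1.5596 / 0.1133 = 108.4700

$108.47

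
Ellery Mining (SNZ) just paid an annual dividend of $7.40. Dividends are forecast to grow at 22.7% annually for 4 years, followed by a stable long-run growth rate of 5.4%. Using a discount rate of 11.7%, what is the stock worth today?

Two-stage DDM. Project D₁…D_4 at 0.227, terminal growth 0.054, discount at r = 0.117.
D_1 = 9.0798
D_2 = 11.1409
D_3 = 13.6699
D_4 = 16.7730
Terminal value at t=4: TV = D_5/(r−g) = 17.6787/(0.117−0.054) = 280.6145
P₀ = 9.0798/(1+0.117)^1 + 11.1409/(1+0.117)^2 + 13.6699/(1+0.117)^3 + 16.7730/(1+0.117)^4 + 280.6145/(1+0.117)^4 = 217.9002

$217.90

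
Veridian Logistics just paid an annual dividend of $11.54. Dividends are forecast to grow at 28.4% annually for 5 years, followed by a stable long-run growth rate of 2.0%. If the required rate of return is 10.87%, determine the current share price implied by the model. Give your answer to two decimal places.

Two-stage DDM. Project D₁…D_5 at 0.284, terminal growth 0.02, discount at r = 0.1087.
D_1 = 14.8174
D_2 = 19.0255
D_3 = 24.4287
D_4 = 31.3665
D_5 = 40.2746
Terminal value at t=5: TV = D_6/(r−g) = 41.0801/(0.1087−0.02) = 463.1349
P₀ = 14.8174/(1+0.1087)^1 + 19.0255/(1+0.1087)^2 + 24.4287/(1+0.1087)^3 + 31.3665/(1+0.1087)^4 + 40.2746/(1+0.1087)^5 + 463.1349/(1+0.1087)^5 = 368.0311

$368.03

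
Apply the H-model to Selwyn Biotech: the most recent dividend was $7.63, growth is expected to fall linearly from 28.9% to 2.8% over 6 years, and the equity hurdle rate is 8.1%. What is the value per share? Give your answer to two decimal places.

H-model: P₀ = D₀[(1+g_L) + H(g_S−g_L)]/(r−g_L), with H = 6/2 = 3.
P₀ = 7.63 × [(1+0.028) + 3×(0.289−0.028)] / (0.081−0.028)
   = 7.63 × 1.8110 / 0.053 = 260.7157

$260.72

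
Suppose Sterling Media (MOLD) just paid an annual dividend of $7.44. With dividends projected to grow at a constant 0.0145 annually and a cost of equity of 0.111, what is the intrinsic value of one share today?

Gordon growth model: P₀ = D₁/(r − g). D₁ = 7.44 × (1 + 0.0145) = 7.5479.
P₀ = 7.5479 / (0.111 − 0.0145) = 7.5479 / 0.0965 = 78.2164

$78.22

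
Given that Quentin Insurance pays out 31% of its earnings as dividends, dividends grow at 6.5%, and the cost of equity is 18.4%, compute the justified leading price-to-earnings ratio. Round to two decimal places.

2.61

Justified leading P/E = b/(r−g) = 0.31/(0.184−0.065) = 2.6050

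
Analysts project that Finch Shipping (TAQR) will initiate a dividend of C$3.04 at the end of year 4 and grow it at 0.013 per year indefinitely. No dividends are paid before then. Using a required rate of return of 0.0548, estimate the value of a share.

C$61.97

Deferred-dividend DDM. At t=3 the remaining stream is a growing perpetuity with first payment D_4 = 3.04.
V_3 = D_4/(r−g) = 3.04/(0.0548−0.013) = 72.7273
P₀ = V_3/(1+r)^3 = 72.7273/(1+0.0548)^3 = 61.9708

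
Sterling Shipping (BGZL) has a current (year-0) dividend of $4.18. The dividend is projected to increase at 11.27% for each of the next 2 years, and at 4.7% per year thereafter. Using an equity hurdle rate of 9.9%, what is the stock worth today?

Two-stage DDM. Project D₁…D_2 at 0.1127, terminal growth 0.047, discount at r = 0.099.
D_1 = 4.6511
D_2 = 5.1753
Terminal value at t=2: TV = D_3/(r−g) = 5.4185/(0.099−0.047) = 104.2019
P₀ = 4.6511/(1+0.099)^1 + 5.1753/(1+0.099)^2 + 104.2019/(1+0.099)^2 = 94.7911

$94.79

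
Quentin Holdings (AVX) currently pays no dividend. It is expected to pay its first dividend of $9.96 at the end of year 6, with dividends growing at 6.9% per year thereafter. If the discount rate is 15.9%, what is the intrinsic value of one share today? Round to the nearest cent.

Deferred-dividend DDM. At t=5 the remaining stream is a growing perpetuity with first payment D_6 = 9.96.
V_5 = D_6/(r−g) = 9.96/(0.159−0.069) = 110.6667
P₀ = V_5/(1+r)^5 = 110.6667/(1+0.159)^5 = 52.9175

$52.92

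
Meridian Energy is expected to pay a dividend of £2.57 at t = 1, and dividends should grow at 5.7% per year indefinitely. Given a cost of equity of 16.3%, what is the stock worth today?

Gordon growth model: P₀ = D₁/(r − g), with D₁ = 2.57 given directly.
P₀ = 2.5700 / (0.163 − 0.057) = 2.5700 / 0.106 = 24.2453

£24.25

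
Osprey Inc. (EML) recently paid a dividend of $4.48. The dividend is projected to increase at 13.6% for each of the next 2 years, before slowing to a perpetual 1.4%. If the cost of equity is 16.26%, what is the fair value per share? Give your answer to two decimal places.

$37.84

Two-stage DDM. Project D₁…D_2 at 0.136, terminal growth 0.014, discount at r = 0.1626.
D_1 = 5.0893
D_2 = 5.7814
Terminal value at t=2: TV = D_3/(r−g) = 5.8624/(0.1626−0.014) = 39.4506
P₀ = 5.0893/(1+0.1626)^1 + 5.7814/(1+0.1626)^2 + 39.4506/(1+0.1626)^2 = 37.8421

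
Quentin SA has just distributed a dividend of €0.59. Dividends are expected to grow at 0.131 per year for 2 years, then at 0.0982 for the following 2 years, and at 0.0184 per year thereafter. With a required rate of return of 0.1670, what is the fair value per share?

€5.50

Three-stage DDM. Project D₁…D_4; terminal Gordon value at t=4 with g = 0.0184; discount at r = 0.167.
D_1 = 0.6673
D_2 = 0.7547
D_3 = 0.8288
D_4 = 0.9102
TV_4 = 0.9270/(0.167−0.0184) = 6.2379
P₀ = Σ Dₜ/(1+r)ᵗ + TV_4/(1+r)^4 = 5.5014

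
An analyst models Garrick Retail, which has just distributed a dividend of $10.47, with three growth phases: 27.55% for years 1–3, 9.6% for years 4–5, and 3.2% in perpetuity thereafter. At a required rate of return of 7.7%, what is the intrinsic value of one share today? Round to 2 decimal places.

$493.23

Three-stage DDM. Project D₁…D_5; terminal Gordon value at t=5 with g = 0.032; discount at r = 0.077.
D_1 = 13.3545
D_2 = 17.0336
D_3 = 21.7264
D_4 = 23.8122
D_5 = 26.0981
TV_5 = 26.9333/(0.077−0.032) = 598.5168
P₀ = Σ Dₜ/(1+r)ᵗ + TV_5/(1+r)^5 = 493.2311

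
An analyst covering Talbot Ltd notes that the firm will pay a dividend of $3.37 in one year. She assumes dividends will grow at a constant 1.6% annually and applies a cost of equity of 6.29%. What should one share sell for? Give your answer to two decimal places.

Gordon growth model: P₀ = D₁/(r − g), with D₁ = 3.37 given directly.
P₀ = 3.3700 / (0.0629 − 0.016) = 3.3700 / 0.0469 = 71.8550

$71.86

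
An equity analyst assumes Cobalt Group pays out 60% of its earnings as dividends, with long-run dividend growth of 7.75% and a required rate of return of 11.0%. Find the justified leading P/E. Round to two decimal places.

18.46

Justified leading P/E = b/(r−g) = 0.60/(0.11−0.0775) = 18.4615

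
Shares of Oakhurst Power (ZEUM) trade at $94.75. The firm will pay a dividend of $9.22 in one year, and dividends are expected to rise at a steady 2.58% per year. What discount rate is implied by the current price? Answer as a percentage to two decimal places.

12.31%

Rearranging the constant-growth DDM: r = D₁/P₀ + g.
r = 9.2200 / 94.75 + 0.0258 = 0.09731 + 0.0258 = 0.12311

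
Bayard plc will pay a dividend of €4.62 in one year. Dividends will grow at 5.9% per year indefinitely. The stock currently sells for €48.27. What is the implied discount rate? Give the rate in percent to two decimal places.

Rearranging the constant-growth DDM: r = D₁/P₀ + g.
r = 4.6200 / 48.27 + 0.059 = 0.09571 + 0.059 = 0.15471

15.47%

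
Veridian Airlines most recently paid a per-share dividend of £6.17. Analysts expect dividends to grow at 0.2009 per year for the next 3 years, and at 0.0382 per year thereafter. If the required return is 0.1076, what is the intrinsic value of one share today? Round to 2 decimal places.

Two-stage DDM. Project D₁…D_3 at 0.2009, terminal growth 0.0382, discount at r = 0.1076.
D_1 = 7.4096
D_2 = 8.8981
D_3 = 10.6858
Terminal value at t=3: TV = D_4/(r−g) = 11.0940/(0.1076−0.0382) = 159.8554
P₀ = 7.4096/(1+0.1076)^1 + 8.8981/(1+0.1076)^2 + 10.6858/(1+0.1076)^3 + 159.8554/(1+0.1076)^3 = 139.4536

£139.45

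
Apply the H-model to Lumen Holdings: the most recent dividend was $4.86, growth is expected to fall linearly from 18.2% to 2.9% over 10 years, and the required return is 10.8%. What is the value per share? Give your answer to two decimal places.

H-model: P₀ = D₀[(1+g_L) + H(g_S−g_L)]/(r−g_L), with H = 10/2 = 5.
P₀ = 4.86 × [(1+0.029) + 5×(0.182−0.029)] / (0.108−0.029)
   = 4.86 × 1.7940 / 0.079 = 110.3651

$110.37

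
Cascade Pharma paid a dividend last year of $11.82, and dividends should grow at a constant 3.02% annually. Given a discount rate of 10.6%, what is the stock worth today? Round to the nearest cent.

Gordon growth model: P₀ = D₁/(r − g). D₁ = 11.82 × (1 + 0.0302) = 12.1770.
P₀ = 12.1770 / (0.106 − 0.0302) = 12.1770 / 0.0758 = 160.6460

$160.65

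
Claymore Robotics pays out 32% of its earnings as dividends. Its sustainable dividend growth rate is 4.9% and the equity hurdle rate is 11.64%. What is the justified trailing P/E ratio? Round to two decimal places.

4.98

Justified trailing P/E = b(1+g)/(r−g) = 0.32×(1+0.049)/(0.1164−0.049) = 4.9804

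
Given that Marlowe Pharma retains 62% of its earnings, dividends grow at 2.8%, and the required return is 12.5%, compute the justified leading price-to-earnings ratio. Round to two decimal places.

3.92

Payout ratio b = 1 − 0.62 = 0.38.
Justified leading P/E = b/(r−g) = 0.38/(0.125−0.028) = 3.9175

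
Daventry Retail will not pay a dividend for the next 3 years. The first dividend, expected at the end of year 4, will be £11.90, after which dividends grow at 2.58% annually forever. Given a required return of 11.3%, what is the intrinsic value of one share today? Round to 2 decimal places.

Deferred-dividend DDM. At t=3 the remaining stream is a growing perpetuity with first payment D_4 = 11.90.
V_3 = D_4/(r−g) = 11.90/(0.113−0.0258) = 136.4679
P₀ = V_3/(1+r)^3 = 136.4679/(1+0.113)^3 = 98.9794

£98.98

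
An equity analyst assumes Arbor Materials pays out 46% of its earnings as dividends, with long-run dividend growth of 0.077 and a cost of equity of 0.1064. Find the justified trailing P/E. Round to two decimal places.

Justified trailing P/E = b(1+g)/(r−g) = 0.46×(1+0.077)/(0.1064−0.077) = 16.8510

16.85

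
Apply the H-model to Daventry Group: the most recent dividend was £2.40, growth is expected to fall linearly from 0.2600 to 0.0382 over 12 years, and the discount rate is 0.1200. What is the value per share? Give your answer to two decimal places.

£69.51

H-model: P₀ = D₀[(1+g_L) + H(g_S−g_L)]/(r−g_L), with H = 12/2 = 6.
P₀ = 2.40 × [(1+0.0382) + 6×(0.26−0.0382)] / (0.12−0.0382)
   = 2.40 × 2.3690 / 0.0818 = 69.5061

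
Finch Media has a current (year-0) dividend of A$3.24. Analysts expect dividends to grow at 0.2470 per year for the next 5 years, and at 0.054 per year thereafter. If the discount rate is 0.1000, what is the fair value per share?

Two-stage DDM. Project D₁…D_5 at 0.247, terminal growth 0.054, discount at r = 0.1.
D_1 = 4.0403
D_2 = 5.0382
D_3 = 6.2827
D_4 = 7.8345
D_5 = 9.7696
Terminal value at t=5: TV = D_6/(r−g) = 10.2972/(0.1−0.054) = 223.8515
P₀ = 4.0403/(1+0.1)^1 + 5.0382/(1+0.1)^2 + 6.2827/(1+0.1)^3 + 7.8345/(1+0.1)^4 + 9.7696/(1+0.1)^5 + 223.8515/(1+0.1)^5 = 162.9685

A$162.97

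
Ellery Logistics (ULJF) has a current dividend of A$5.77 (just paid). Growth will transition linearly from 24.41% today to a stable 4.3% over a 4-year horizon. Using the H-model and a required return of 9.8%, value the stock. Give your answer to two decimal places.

H-model: P₀ = D₀[(1+g_L) + H(g_S−g_L)]/(r−g_L), with H = 4/2 = 2.
P₀ = 5.77 × [(1+0.043) + 2×(0.2441−0.043)] / (0.098−0.043)
   = 5.77 × 1.4452 / 0.055 = 151.6146

A$151.61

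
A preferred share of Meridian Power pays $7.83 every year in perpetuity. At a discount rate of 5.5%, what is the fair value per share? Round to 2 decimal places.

Zero-growth DDM (perpetuity): P₀ = D/r = 7.83 / 0.055 = 142.3636

$142.36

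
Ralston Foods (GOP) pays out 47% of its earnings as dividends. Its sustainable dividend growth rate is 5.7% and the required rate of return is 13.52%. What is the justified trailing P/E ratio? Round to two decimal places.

6.35

Justified trailing P/E = b(1+g)/(r−g) = 0.47×(1+0.057)/(0.1352−0.057) = 6.3528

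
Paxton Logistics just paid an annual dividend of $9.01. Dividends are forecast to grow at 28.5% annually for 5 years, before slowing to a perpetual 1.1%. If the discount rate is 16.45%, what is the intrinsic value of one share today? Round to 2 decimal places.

$158.21

Two-stage DDM. Project D₁…D_5 at 0.285, terminal growth 0.011, discount at r = 0.1645.
D_1 = 11.5778
D_2 = 14.8775
D_3 = 19.1176
D_4 = 24.5662
D_5 = 31.5675
Terminal value at t=5: TV = D_6/(r−g) = 31.9148/(0.1645−0.011) = 207.9137
P₀ = 11.5778/(1+0.1645)^1 + 14.8775/(1+0.1645)^2 + 19.1176/(1+0.1645)^3 + 24.5662/(1+0.1645)^4 + 31.5675/(1+0.1645)^5 + 207.9137/(1+0.1645)^5 = 158.2131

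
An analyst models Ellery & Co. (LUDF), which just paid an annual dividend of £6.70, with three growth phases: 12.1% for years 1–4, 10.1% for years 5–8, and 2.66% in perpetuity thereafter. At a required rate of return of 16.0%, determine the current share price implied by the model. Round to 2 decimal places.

Three-stage DDM. Project D₁…D_8; terminal Gordon value at t=8 with g = 0.0266; discount at r = 0.16.
D_1 = 7.5107
D_2 = 8.4195
D_3 = 9.4383
D_4 = 10.5803
D_5 = 11.6489
D_6 = 12.8254
D_7 = 14.1208
D_8 = 15.5470
TV_8 = 15.9605/(0.16−0.0266) = 119.6443
P₀ = Σ Dₜ/(1+r)ᵗ + TV_8/(1+r)^8 = 81.6653

£81.67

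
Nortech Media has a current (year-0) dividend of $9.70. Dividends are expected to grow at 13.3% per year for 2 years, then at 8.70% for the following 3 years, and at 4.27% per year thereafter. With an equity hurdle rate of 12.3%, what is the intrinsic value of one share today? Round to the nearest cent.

$163.69

Three-stage DDM. Project D₁…D_5; terminal Gordon value at t=5 with g = 0.0427; discount at r = 0.123.
D_1 = 10.9901
D_2 = 12.4518
D_3 = 13.5351
D_4 = 14.7126
D_5 = 15.9926
TV_5 = 16.6755/(0.123−0.0427) = 207.6653
P₀ = Σ Dₜ/(1+r)ᵗ + TV_5/(1+r)^5 = 163.6910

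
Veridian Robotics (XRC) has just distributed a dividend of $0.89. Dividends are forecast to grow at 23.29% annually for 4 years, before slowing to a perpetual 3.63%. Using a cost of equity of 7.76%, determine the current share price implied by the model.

Two-stage DDM. Project D₁…D_4 at 0.2329, terminal growth 0.0363, discount at r = 0.0776.
D_1 = 1.0973
D_2 = 1.3528
D_3 = 1.6679
D_4 = 2.0564
Terminal value at t=4: TV = D_5/(r−g) = 2.1310/(0.0776−0.0363) = 51.5985
P₀ = 1.0973/(1+0.0776)^1 + 1.3528/(1+0.0776)^2 + 1.6679/(1+0.0776)^3 + 2.0564/(1+0.0776)^4 + 51.5985/(1+0.0776)^4 = 43.3066

$43.31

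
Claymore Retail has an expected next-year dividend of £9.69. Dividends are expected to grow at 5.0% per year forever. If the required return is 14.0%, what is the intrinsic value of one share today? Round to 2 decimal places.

Gordon growth model: P₀ = D₁/(r − g), with D₁ = 9.69 given directly.
P₀ = 9.6900 / (0.14 − 0.05) = 9.6900 / 0.09 = 107.6667

£107.67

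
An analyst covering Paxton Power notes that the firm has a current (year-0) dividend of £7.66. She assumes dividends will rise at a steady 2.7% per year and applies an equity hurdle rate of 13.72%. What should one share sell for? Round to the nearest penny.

Gordon growth model: P₀ = D₁/(r − g). D₁ = 7.66 × (1 + 0.027) = 7.8668.
P₀ = 7.8668 / (0.1372 − 0.027) = 7.8668 / 0.1102 = 71.3868

£71.39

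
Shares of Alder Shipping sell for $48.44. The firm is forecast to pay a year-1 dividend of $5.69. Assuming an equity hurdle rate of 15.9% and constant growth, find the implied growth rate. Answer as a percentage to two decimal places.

4.15%

From P₀ = D₁/(r − g), the implied growth is g = r − D₁/P₀.
g = 0.159 − 5.69/48.44 = 0.159 − 0.11746 = 0.04154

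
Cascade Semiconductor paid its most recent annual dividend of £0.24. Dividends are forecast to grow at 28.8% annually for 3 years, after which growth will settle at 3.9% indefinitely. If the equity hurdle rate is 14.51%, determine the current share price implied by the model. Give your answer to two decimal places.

Two-stage DDM. Project D₁…D_3 at 0.288, terminal growth 0.039, discount at r = 0.1451.
D_1 = 0.3091
D_2 = 0.3981
D_3 = 0.5128
Terminal value at t=3: TV = D_4/(r−g) = 0.5328/(0.1451−0.039) = 5.0218
P₀ = 0.3091/(1+0.1451)^1 + 0.3981/(1+0.1451)^2 + 0.5128/(1+0.1451)^3 + 5.0218/(1+0.1451)^3 = 4.2596

£4.26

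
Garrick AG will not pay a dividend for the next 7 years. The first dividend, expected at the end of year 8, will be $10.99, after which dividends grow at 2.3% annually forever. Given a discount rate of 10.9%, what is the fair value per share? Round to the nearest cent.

$61.94

Deferred-dividend DDM. At t=7 the remaining stream is a growing perpetuity with first payment D_8 = 10.99.
V_7 = D_8/(r−g) = 10.99/(0.109−0.023) = 127.7907
P₀ = V_7/(1+r)^7 = 127.7907/(1+0.109)^7 = 61.9410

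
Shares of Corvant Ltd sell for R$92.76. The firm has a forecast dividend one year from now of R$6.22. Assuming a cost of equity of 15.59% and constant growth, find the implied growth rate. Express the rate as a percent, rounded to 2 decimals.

From P₀ = D₁/(r − g), the implied growth is g = r − D₁/P₀.
g = 0.1559 − 6.22/92.76 = 0.1559 − 0.06705 = 0.08885

8.88%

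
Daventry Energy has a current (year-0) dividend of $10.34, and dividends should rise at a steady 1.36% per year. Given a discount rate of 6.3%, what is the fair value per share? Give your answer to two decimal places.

$212.16

Gordon growth model: P₀ = D₁/(r − g). D₁ = 10.34 × (1 + 0.0136) = 10.4806.
P₀ = 10.4806 / (0.063 − 0.0136) = 10.4806 / 0.0494 = 212.1584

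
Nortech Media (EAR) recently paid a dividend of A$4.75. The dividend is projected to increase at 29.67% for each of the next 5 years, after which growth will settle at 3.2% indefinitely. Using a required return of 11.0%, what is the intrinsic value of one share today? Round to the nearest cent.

Two-stage DDM. Project D₁…D_5 at 0.2967, terminal growth 0.032, discount at r = 0.11.
D_1 = 6.1593
D_2 = 7.9868
D_3 = 10.3565
D_4 = 13.4292
D_5 = 17.4137
Terminal value at t=5: TV = D_6/(r−g) = 17.9709/(0.11−0.032) = 230.3967
P₀ = 6.1593/(1+0.11)^1 + 7.9868/(1+0.11)^2 + 10.3565/(1+0.11)^3 + 13.4292/(1+0.11)^4 + 17.4137/(1+0.11)^5 + 230.3967/(1+0.11)^5 = 175.5134

A$175.51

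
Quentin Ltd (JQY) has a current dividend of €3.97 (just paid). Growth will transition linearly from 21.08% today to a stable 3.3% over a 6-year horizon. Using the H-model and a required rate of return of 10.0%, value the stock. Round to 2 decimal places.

€92.82

H-model: P₀ = D₀[(1+g_L) + H(g_S−g_L)]/(r−g_L), with H = 6/2 = 3.
P₀ = 3.97 × [(1+0.033) + 3×(0.2108−0.033)] / (0.1−0.033)
   = 3.97 × 1.5664 / 0.067 = 92.8150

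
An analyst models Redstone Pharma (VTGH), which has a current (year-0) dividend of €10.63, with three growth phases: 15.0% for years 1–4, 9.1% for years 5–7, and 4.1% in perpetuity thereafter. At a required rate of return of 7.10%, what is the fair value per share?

€613.28

Three-stage DDM. Project D₁…D_7; terminal Gordon value at t=7 with g = 0.041; discount at r = 0.071.
D_1 = 12.2245
D_2 = 14.0582
D_3 = 16.1669
D_4 = 18.5919
D_5 = 20.2838
D_6 = 22.1296
D_7 = 24.1434
TV_7 = 25.1333/(0.071−0.041) = 837.7768
P₀ = Σ Dₜ/(1+r)ᵗ + TV_7/(1+r)^7 = 613.2814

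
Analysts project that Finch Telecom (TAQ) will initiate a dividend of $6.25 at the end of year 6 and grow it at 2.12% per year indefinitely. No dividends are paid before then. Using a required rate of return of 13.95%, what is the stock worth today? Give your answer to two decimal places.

$27.50

Deferred-dividend DDM. At t=5 the remaining stream is a growing perpetuity with first payment D_6 = 6.25.
V_5 = D_6/(r−g) = 6.25/(0.1395−0.0212) = 52.8318
P₀ = V_5/(1+r)^5 = 52.8318/(1+0.1395)^5 = 27.4994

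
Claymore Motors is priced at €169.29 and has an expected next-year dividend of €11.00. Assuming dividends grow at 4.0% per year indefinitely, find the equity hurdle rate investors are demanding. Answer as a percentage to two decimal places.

Rearranging the constant-growth DDM: r = D₁/P₀ + g.
r = 11.0000 / 169.29 + 0.04 = 0.06498 + 0.04 = 0.10498

10.50%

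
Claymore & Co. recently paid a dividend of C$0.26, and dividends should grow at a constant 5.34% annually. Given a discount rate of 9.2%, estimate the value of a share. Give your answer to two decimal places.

Gordon growth model: P₀ = D₁/(r − g). D₁ = 0.26 × (1 + 0.0534) = 0.2739.
P₀ = 0.2739 / (0.092 − 0.0534) = 0.2739 / 0.0386 = 7.0954

C$7.10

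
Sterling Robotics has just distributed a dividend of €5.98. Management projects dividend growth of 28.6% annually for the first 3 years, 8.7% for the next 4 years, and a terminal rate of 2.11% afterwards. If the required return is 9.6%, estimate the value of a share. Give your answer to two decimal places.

€190.19

Three-stage DDM. Project D₁…D_7; terminal Gordon value at t=7 with g = 0.0211; discount at r = 0.096.
D_1 = 7.6903
D_2 = 9.8897
D_3 = 12.7182
D_4 = 13.8246
D_5 = 15.0274
D_6 = 16.3348
D_7 = 17.7559
TV_7 = 18.1305/(0.096−0.0211) = 242.0632
P₀ = Σ Dₜ/(1+r)ᵗ + TV_7/(1+r)^7 = 190.1897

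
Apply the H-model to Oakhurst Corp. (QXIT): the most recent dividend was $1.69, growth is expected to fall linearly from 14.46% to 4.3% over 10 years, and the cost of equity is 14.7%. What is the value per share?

$25.20

H-model: P₀ = D₀[(1+g_L) + H(g_S−g_L)]/(r−g_L), with H = 10/2 = 5.
P₀ = 1.69 × [(1+0.043) + 5×(0.1446−0.043)] / (0.147−0.043)
   = 1.69 × 1.5510 / 0.104 = 25.2037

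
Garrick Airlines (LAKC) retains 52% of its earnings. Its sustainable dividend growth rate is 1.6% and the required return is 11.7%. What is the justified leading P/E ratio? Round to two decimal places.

4.75

Payout ratio b = 1 − 0.52 = 0.48.
Justified leading P/E = b/(r−g) = 0.48/(0.117−0.016) = 4.7525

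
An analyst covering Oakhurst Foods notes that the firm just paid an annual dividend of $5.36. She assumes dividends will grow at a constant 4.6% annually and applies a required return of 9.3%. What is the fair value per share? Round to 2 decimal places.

$119.29

Gordon growth model: P₀ = D₁/(r − g). D₁ = 5.36 × (1 + 0.046) = 5.6066.
P₀ = 5.6066 / (0.093 − 0.046) = 5.6066 / 0.047 = 119.2885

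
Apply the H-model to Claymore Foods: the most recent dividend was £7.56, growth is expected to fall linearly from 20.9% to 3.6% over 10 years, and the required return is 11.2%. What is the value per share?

H-model: P₀ = D₀[(1+g_L) + H(g_S−g_L)]/(r−g_L), with H = 10/2 = 5.
P₀ = 7.56 × [(1+0.036) + 5×(0.209−0.036)] / (0.112−0.036)
   = 7.56 × 1.9010 / 0.076 = 189.0995

£189.10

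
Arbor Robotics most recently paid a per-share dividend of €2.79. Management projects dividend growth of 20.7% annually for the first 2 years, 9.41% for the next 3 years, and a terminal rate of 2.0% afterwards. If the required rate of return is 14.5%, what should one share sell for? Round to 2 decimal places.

Three-stage DDM. Project D₁…D_5; terminal Gordon value at t=5 with g = 0.02; discount at r = 0.145.
D_1 = 3.3675
D_2 = 4.0646
D_3 = 4.4471
D_4 = 4.8656
D_5 = 5.3234
TV_5 = 5.4299/(0.145−0.02) = 43.4390
P₀ = Σ Dₜ/(1+r)ᵗ + TV_5/(1+r)^5 = 36.6122

€36.61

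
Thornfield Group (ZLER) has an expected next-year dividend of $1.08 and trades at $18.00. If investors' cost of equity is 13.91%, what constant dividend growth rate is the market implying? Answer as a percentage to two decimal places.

From P₀ = D₁/(r − g), the implied growth is g = r − D₁/P₀.
g = 0.1391 − 1.08/18.00 = 0.1391 − 0.06000 = 0.07910

7.91%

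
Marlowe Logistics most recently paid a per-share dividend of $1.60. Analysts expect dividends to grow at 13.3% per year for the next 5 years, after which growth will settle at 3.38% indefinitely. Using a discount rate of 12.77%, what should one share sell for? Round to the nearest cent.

Two-stage DDM. Project D₁…D_5 at 0.133, terminal growth 0.0338, discount at r = 0.1277.
D_1 = 1.8128
D_2 = 2.0539
D_3 = 2.3271
D_4 = 2.6366
D_5 = 2.9872
Terminal value at t=5: TV = D_6/(r−g) = 3.0882/(0.1277−0.0338) = 32.8882
P₀ = 1.8128/(1+0.1277)^1 + 2.0539/(1+0.1277)^2 + 2.3271/(1+0.1277)^3 + 2.6366/(1+0.1277)^4 + 2.9872/(1+0.1277)^5 + 32.8882/(1+0.1277)^5 = 26.1467

$26.15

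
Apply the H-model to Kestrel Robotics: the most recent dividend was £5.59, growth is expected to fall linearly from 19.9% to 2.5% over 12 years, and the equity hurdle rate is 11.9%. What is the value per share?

£123.04

H-model: P₀ = D₀[(1+g_L) + H(g_S−g_L)]/(r−g_L), with H = 12/2 = 6.
P₀ = 5.59 × [(1+0.025) + 6×(0.199−0.025)] / (0.119−0.025)
   = 5.59 × 2.0690 / 0.094 = 123.0395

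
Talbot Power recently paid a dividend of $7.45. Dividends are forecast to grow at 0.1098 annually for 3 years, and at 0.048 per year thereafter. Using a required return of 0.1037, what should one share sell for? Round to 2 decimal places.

Two-stage DDM. Project D₁…D_3 at 0.1098, terminal growth 0.048, discount at r = 0.1037.
D_1 = 8.2680
D_2 = 9.1758
D_3 = 10.1833
Terminal value at t=3: TV = D_4/(r−g) = 10.6721/(0.1037−0.048) = 191.6004
P₀ = 8.2680/(1+0.1037)^1 + 9.1758/(1+0.1037)^2 + 10.1833/(1+0.1037)^3 + 191.6004/(1+0.1037)^3 = 165.1073

$165.11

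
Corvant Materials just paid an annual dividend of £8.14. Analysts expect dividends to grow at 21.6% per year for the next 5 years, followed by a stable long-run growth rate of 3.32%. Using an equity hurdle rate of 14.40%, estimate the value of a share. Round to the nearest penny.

Two-stage DDM. Project D₁…D_5 at 0.216, terminal growth 0.0332, discount at r = 0.144.
D_1 = 9.8982
D_2 = 12.0363
D_3 = 14.6361
D_4 = 17.7975
D_5 = 21.6417
Terminal value at t=5: TV = D_6/(r−g) = 22.3603/(0.144−0.0332) = 201.8073
P₀ = 9.8982/(1+0.144)^1 + 12.0363/(1+0.144)^2 + 14.6361/(1+0.144)^3 + 17.7975/(1+0.144)^4 + 21.6417/(1+0.144)^5 + 201.8073/(1+0.144)^5 = 152.0535

£152.05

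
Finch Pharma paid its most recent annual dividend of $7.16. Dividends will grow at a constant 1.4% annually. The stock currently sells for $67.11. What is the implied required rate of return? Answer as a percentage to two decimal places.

Rearranging the constant-growth DDM: r = D₁/P₀ + g.
D₁ = 7.16 × (1 + 0.014) = 7.2602.
r = 7.2602 / 67.11 + 0.014 = 0.10818 + 0.014 = 0.12218

12.22%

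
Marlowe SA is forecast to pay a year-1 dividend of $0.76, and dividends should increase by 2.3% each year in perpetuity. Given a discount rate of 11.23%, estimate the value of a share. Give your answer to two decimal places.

Gordon growth model: P₀ = D₁/(r − g), with D₁ = 0.76 given directly.
P₀ = 0.7600 / (0.1123 − 0.023) = 0.7600 / 0.0893 = 8.5106

$8.51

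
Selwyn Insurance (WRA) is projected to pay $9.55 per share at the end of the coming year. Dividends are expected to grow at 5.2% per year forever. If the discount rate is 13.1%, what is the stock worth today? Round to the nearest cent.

Gordon growth model: P₀ = D₁/(r − g), with D₁ = 9.55 given directly.
P₀ = 9.5500 / (0.131 − 0.052) = 9.5500 / 0.079 = 120.8861

$120.89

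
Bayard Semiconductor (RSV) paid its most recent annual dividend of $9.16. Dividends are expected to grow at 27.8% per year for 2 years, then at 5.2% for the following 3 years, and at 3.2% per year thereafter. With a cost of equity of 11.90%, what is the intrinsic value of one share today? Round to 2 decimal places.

$171.89

Three-stage DDM. Project D₁…D_5; terminal Gordon value at t=5 with g = 0.032; discount at r = 0.119.
D_1 = 11.7065
D_2 = 14.9609
D_3 = 15.7388
D_4 = 16.5573
D_5 = 17.4182
TV_5 = 17.9756/(0.119−0.032) = 206.6164
P₀ = Σ Dₜ/(1+r)ᵗ + TV_5/(1+r)^5 = 171.8947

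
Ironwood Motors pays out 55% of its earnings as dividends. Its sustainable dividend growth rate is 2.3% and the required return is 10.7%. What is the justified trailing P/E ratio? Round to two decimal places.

6.70

Justified trailing P/E = b(1+g)/(r−g) = 0.55×(1+0.023)/(0.107−0.023) = 6.6982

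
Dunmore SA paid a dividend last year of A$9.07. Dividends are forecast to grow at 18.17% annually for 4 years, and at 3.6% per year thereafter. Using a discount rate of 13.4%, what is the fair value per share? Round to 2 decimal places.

A$153.32

Two-stage DDM. Project D₁…D_4 at 0.1817, terminal growth 0.036, discount at r = 0.134.
D_1 = 10.7180
D_2 = 12.6655
D_3 = 14.9668
D_4 = 17.6863
Terminal value at t=4: TV = D_5/(r−g) = 18.3230/(0.134−0.036) = 186.9691
P₀ = 10.7180/(1+0.134)^1 + 12.6655/(1+0.134)^2 + 14.9668/(1+0.134)^3 + 17.6863/(1+0.134)^4 + 186.9691/(1+0.134)^4 = 153.3213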